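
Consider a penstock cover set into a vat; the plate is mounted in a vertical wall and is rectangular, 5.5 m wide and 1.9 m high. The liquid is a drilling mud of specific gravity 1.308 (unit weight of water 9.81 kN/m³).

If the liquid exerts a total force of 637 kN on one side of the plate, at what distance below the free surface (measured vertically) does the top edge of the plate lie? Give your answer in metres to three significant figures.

γ = 1.308 × 9.81 = 12.83148 kN/m³.
A = 5.5 × 1.9 = 10.45 m².
From F = γ·h_c·A, the centroid depth is h_c = 637/(12.83148 × 10.45) = 4.75058 m.
The centroid lies 1.9/2 = 0.95 m below the top edge, so the top edge sits at h_top = 4.75058 − 0.95 = 3.80058 m below the surface.

d_top ≈ 3.80 m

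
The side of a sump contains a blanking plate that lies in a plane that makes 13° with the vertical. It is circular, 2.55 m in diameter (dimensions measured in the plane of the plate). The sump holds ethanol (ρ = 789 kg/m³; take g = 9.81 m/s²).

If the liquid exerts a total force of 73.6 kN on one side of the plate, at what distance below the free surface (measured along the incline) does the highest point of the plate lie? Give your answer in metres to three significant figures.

γ = ρg = 789 × 9.81 / 1000 = 7.74009 kN/m³.
A = π(1.275)² = 5.10705 m².
From F = γ·h_c·A, the centroid depth is h_c = 73.6/(7.74009 × 5.10705) = 1.86192 m.
The plate makes 13° with the vertical, i.e. θ = 90° − 13° = 77° to the horizontal. Measuring y along the incline from the free-surface line, vertical depth h = y·sinθ with sinθ = 0.974370.
Along the incline, y_c = h_c/sinθ = 1.86192/0.974370 = 1.9109 m.
The centroid is at the centre, 1.275 m below the top of the plate, so the highest point sits at y_top = 1.9109 − 1.275 = 0.6359 m along the incline.

y_top ≈ 0.636 m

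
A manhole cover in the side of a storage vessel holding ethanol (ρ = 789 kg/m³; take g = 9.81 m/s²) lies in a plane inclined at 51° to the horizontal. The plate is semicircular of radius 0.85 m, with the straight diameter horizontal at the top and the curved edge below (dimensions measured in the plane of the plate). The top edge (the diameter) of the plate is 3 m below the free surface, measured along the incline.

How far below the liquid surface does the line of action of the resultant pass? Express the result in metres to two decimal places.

h_p = 2.62 m

γ = ρg = 789 × 9.81 / 1000 = 7.74009 kN/m³.
Let θ = 51° be the plate's angle to the horizontal; measure y along the incline from where the plane meets the free surface. Vertical depth h = y·sinθ with sinθ = 0.777146.
The centroid of a semicircle lies 4r/(3π) = 0.360751 m from the diameter, here below the top edge, so y_c = 3 + 0.360751 = 3.36075 m and h_c = 3.36075 × 0.777146 = 2.61179 m.
A = πr²/2 = π × 0.85²/2 = 1.1349 m².
Resultant F = γ·h_c·A = 7.74009 × 2.61179 × 1.1349 = 22.9426 kN.
I_c = (π/8 − 8/(9π))·r⁴ = 0.109757 × 0.85⁴ = 0.0572938 m⁴.
Centre of pressure: y_p = y_c + I_c/(y_c·A) = 3.36075 + 0.0572938/(3.36075 × 1.1349) = 3.36075 + 0.0150215 = 3.37577 m along the plane.
Vertically, h_p = y_p·sinθ = 3.37577 × 0.777146 = 2.62347 m.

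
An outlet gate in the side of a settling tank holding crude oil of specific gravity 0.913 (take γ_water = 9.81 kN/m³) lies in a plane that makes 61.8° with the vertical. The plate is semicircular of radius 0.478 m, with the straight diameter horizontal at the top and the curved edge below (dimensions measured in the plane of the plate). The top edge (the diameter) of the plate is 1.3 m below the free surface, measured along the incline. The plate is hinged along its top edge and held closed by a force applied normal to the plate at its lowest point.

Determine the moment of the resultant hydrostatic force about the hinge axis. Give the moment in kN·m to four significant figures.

M ≈ 0.4874 kN·m

γ = 0.913 × 9.81 = 8.95653 kN/m³.
The plate makes 61.8° with the vertical, i.e. θ = 90° − 61.8° = 28.2° to the horizontal. Measuring y along the incline from the free-surface line, vertical depth h = y·sinθ with sinθ = 0.472551.
The centroid of a semicircle lies 4r/(3π) = 0.20287 m from the diameter, here below the top edge, so y_c = 1.3 + 0.20287 = 1.50287 m and h_c = 1.50287 × 0.472551 = 0.710183 m.
A = πr²/2 = π × 0.478²/2 = 0.358902 m².
Resultant F = γ·h_c·A = 8.95653 × 0.710183 × 0.358902 = 2.28289 kN.
I_c = (π/8 − 8/(9π))·r⁴ = 0.109757 × 0.478⁴ = 0.00572986 m⁴.
Centre of pressure: y_p = y_c + I_c/(y_c·A) = 1.50287 + 0.00572986/(1.50287 × 0.358902) = 1.50287 + 0.010623 = 1.51349 m along the plane.
The resultant acts 0.20287 + 0.010623 = 0.213493 m (along the plate) below the hinge at the top edge, so the moment about the hinge is M = F × 0.213493 = 2.28289 × 0.213493 = 0.487381 kN·m.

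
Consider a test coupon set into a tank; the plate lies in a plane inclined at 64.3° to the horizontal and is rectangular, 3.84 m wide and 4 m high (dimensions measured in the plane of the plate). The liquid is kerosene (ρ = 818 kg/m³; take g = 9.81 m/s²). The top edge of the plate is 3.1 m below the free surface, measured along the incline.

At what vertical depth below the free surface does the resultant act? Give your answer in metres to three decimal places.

γ = ρg = 818 × 9.81 / 1000 = 8.02458 kN/m³.
Let θ = 64.3° be the plate's angle to the horizontal; measure y along the incline from where the plane meets the free surface. Vertical depth h = y·sinθ with sinθ = 0.901077.
The centroid lies 4/2 = 2 m below the top edge, so y_c = 3.1 + 2 = 5.1 m and h_c = 5.1 × 0.901077 = 4.59549 m.
A = 3.84 × 4 = 15.36 m².
Resultant F = γ·h_c·A = 8.02458 × 4.59549 × 15.36 = 566.429 kN.
I_c = b·h³/12 = 3.84 × 4³/12 = 20.48 m⁴.
Centre of pressure: y_p = y_c + I_c/(y_c·A) = 5.1 + 20.48/(5.1 × 15.36) = 5.1 + 0.261438 = 5.36144 m along the plane.
Vertically, h_p = y_p·sinθ = 5.36144 × 0.901077 = 4.83107 m.

h_p = 4.831 m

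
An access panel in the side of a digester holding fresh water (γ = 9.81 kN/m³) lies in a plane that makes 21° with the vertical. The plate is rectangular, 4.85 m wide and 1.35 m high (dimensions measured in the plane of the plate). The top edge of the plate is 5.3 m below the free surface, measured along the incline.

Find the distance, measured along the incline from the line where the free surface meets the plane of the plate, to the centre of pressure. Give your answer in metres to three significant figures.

y_p = 6.00 m

γ = 9.81 kN/m³.
The plate makes 21° with the vertical, i.e. θ = 90° − 21° = 69° to the horizontal. Measuring y along the incline from the free-surface line, vertical depth h = y·sinθ with sinθ = 0.933580.
The centroid lies 1.35/2 = 0.675 m below the top edge, so y_c = 5.3 + 0.675 = 5.975 m and h_c = 5.975 × 0.933580 = 5.57814 m.
A = 4.85 × 1.35 = 6.5475 m².
Resultant F = γ·h_c·A = 9.81 × 5.57814 × 6.5475 = 358.289 kN.
I_c = b·h³/12 = 4.85 × 1.35³/12 = 0.994402 m⁴.
Centre of pressure: y_p = y_c + I_c/(y_c·A) = 5.975 + 0.994402/(5.975 × 6.5475) = 5.975 + 0.0254184 = 6.00042 m along the plane.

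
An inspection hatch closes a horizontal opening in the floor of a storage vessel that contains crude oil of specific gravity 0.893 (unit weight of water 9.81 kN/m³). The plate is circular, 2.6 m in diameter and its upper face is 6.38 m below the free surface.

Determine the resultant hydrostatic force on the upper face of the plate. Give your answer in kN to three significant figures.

F ≈ 297 kN

γ = 0.893 × 9.81 = 8.76033 kN/m³.
The plate is horizontal, so pressure is uniform at p = γ·h = 8.76033 × 6.38 = 55.8909 kN/m².
A = π(1.3)² = 5.30929 m².
F = p·A = 55.8909 × 5.30929 = 296.741 kN.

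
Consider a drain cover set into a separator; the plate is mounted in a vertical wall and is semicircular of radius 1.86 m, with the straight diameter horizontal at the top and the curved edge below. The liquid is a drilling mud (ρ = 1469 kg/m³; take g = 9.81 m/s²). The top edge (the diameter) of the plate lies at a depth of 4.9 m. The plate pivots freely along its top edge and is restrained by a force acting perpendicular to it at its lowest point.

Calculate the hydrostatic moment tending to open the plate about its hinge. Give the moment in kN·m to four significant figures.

γ = ρg = 1469 × 9.81 / 1000 = 14.41089 kN/m³.
The centroid of a semicircle lies 4r/(3π) = 0.789409 m from the diameter, here below the top edge, so the centroid depth is h_c = 4.9 + 0.789409 = 5.68941 m.
A = πr²/2 = π × 1.86²/2 = 5.43433 m².
Resultant F = γ·h_c·A = 14.41089 × 5.68941 × 5.43433 = 445.558 kN.
I_c = (π/8 − 8/(9π))·r⁴ = 0.109757 × 1.86⁴ = 1.31366 m⁴.
Centre of pressure: y_p = y_c + I_c/(y_c·A) = 5.68941 + 1.31366/(5.68941 × 5.43433) = 5.68941 + 0.0424883 = 5.7319 m along the plane.
The resultant acts 0.789409 + 0.0424883 = 0.831897 m (along the plate) below the hinge at the top edge, so the moment about the hinge is M = F × 0.831897 = 445.558 × 0.831897 = 370.658 kN·m.

M ≈ 370.7 kN·m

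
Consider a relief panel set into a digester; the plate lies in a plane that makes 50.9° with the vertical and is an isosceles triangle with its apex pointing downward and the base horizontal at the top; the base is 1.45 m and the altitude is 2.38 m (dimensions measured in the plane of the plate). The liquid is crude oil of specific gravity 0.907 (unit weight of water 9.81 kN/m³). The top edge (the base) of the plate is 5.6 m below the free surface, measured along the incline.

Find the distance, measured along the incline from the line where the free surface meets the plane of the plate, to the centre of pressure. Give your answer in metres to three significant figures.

y_p = 6.44 m

γ = 0.907 × 9.81 = 8.89767 kN/m³.
The plate makes 50.9° with the vertical, i.e. θ = 90° − 50.9° = 39.1° to the horizontal. Measuring y along the incline from the free-surface line, vertical depth h = y·sinθ with sinθ = 0.630676.
With the apex down, the centroid sits h/3 = 2.38/3 = 0.793333 m below the base (the top edge), so y_c = 5.6 + 0.793333 = 6.39333 m and h_c = 6.39333 × 0.630676 = 4.03212 m.
A = ½ × 1.45 × 2.38 = 1.7255 m².
Resultant F = γ·h_c·A = 8.89767 × 4.03212 × 1.7255 = 61.9049 kN.
I_c = b·h³/36 = 1.45 × 2.38³/36 = 0.542996 m⁴.
Centre of pressure: y_p = y_c + I_c/(y_c·A) = 6.39333 + 0.542996/(6.39333 × 1.7255) = 6.39333 + 0.0492215 = 6.44255 m along the plane.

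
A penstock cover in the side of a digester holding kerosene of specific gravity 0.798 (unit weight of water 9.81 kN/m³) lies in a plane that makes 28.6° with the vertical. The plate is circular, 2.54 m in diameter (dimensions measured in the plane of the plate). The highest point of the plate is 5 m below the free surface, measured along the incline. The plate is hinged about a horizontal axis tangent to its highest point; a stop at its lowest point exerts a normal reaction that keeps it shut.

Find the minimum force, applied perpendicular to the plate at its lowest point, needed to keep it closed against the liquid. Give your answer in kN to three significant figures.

P ≈ 115 kN

γ = 0.798 × 9.81 = 7.82838 kN/m³.
The plate makes 28.6° with the vertical, i.e. θ = 90° − 28.6° = 61.4° to the horizontal. Measuring y along the incline from the free-surface line, vertical depth h = y·sinθ with sinθ = 0.877983.
The centroid is at the centre, 1.27 m below the top of the plate, so y_c = 5 + 1.27 = 6.27 m and h_c = 6.27 × 0.877983 = 5.50495 m.
A = π(1.27)² = 5.06707 m².
Resultant F = γ·h_c·A = 7.82838 × 5.50495 × 5.06707 = 218.365 kN.
I_c = πr⁴/4 = π × 1.27⁴/4 = 2.04317 m⁴.
Centre of pressure: y_p = y_c + I_c/(y_c·A) = 6.27 + 2.04317/(6.27 × 5.06707) = 6.27 + 0.0643102 = 6.33431 m along the plane.
The resultant acts 1.27 + 0.0643102 = 1.33431 m (along the plate) below the hinge at the top edge, so the moment about the hinge is M = F × 1.33431 = 218.365 × 1.33431 = 291.367 kN·m.
A normal force at the bottom, 2.54 m from the hinge, must supply this moment: P = 291.367/2.54 = 114.711 kN.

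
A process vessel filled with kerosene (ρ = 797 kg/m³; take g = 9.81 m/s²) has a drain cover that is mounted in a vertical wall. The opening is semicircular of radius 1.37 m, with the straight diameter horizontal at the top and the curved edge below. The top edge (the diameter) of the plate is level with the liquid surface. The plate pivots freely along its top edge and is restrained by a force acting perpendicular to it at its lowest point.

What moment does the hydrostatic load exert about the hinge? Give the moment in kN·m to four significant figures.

γ = ρg = 797 × 9.81 / 1000 = 7.81857 kN/m³.
The centroid of a semicircle lies 4r/(3π) = 0.581446 m from the diameter, here below the top edge, so the centroid depth is h_c = 0.581446 m.
A = πr²/2 = π × 1.37²/2 = 2.94823 m².
Resultant F = γ·h_c·A = 7.81857 × 0.581446 × 2.94823 = 13.4029 kN.
I_c = (π/8 − 8/(9π))·r⁴ = 0.109757 × 1.37⁴ = 0.386647 m⁴.
Centre of pressure: y_p = y_c + I_c/(y_c·A) = 0.581446 + 0.386647/(0.581446 × 2.94823) = 0.581446 + 0.225551 = 0.806997 m along the plane.
The resultant acts 0.581446 + 0.225551 = 0.806997 m (along the plate) below the hinge at the top edge, so the moment about the hinge is M = F × 0.806997 = 13.4029 × 0.806997 = 10.8161 kN·m.

M ≈ 10.82 kN·m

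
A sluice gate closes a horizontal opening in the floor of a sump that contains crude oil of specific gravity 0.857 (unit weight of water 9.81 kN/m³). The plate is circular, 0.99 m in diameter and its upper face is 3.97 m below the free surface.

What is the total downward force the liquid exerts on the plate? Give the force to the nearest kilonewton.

F ≈ 26 kN

γ = 0.857 × 9.81 = 8.40717 kN/m³.
The plate is horizontal, so pressure is uniform at p = γ·h = 8.40717 × 3.97 = 33.3765 kN/m².
A = π(0.495)² = 0.769769 m².
F = p·A = 33.3765 × 0.769769 = 25.6922 kN.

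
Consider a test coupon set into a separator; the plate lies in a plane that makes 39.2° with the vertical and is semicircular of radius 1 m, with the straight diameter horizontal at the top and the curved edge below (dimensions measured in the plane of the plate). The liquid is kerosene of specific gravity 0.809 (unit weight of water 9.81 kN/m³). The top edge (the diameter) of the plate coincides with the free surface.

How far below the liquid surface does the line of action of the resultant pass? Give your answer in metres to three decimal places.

h_p = 0.456 m

γ = 0.809 × 9.81 = 7.93629 kN/m³.
The plate makes 39.2° with the vertical, i.e. θ = 90° − 39.2° = 50.8° to the horizontal. Measuring y along the incline from the free-surface line, vertical depth h = y·sinθ with sinθ = 0.774944.
The centroid of a semicircle lies 4r/(3π) = 0.424413 m from the diameter, here below the top edge, so y_c = 0.424413 m and h_c = 0.424413 × 0.774944 = 0.328896 m.
A = πr²/2 = π × 1²/2 = 1.5708 m².
Resultant F = γ·h_c·A = 7.93629 × 0.328896 × 1.5708 = 4.10012 kN.
I_c = (π/8 − 8/(9π))·r⁴ = 0.109757 × 1⁴ = 0.109757 m⁴.
Centre of pressure: y_p = y_c + I_c/(y_c·A) = 0.424413 + 0.109757/(0.424413 × 1.5708) = 0.424413 + 0.164635 = 0.589048 m along the plane.
Vertically, h_p = y_p·sinθ = 0.589048 × 0.774944 = 0.456479 m.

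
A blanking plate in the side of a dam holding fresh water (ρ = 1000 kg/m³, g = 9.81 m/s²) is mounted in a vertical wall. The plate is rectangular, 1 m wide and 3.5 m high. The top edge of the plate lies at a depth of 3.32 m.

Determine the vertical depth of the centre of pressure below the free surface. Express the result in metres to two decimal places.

h_p = 5.27 m

γ = ρg = 1000 × 9.81 = 9810 N/m³ = 9.81 kN/m³.
The centroid lies 3.5/2 = 1.75 m below the top edge, so the centroid depth is h_c = 3.32 + 1.75 = 5.07 m.
A = 1 × 3.5 = 3.5 m².
Resultant F = γ·h_c·A = 9.81 × 5.07 × 3.5 = 174.078 kN.
I_c = b·h³/12 = 1 × 3.5³/12 = 3.57292 m⁴.
Centre of pressure: y_p = y_c + I_c/(y_c·A) = 5.07 + 3.57292/(5.07 × 3.5) = 5.07 + 0.201348 = 5.27135 m along the plane.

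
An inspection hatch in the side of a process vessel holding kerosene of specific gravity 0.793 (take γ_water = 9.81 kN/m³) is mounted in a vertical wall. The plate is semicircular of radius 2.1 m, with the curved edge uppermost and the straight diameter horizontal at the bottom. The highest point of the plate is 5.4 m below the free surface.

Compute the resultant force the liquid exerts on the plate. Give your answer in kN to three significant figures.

γ = 0.793 × 9.81 = 7.77933 kN/m³.
The centroid lies 4r/(3π) = 0.891268 m above the diameter, so r − 4r/(3π) = 2.1 − 0.891268 = 1.20873 m below the topmost point, so the centroid depth is h_c = 5.4 + 1.20873 = 6.60873 m.
A = πr²/2 = π × 2.1²/2 = 6.92721 m².
Resultant F = γ·h_c·A = 7.77933 × 6.60873 × 6.92721 = 356.138 kN.

F ≈ 356 kN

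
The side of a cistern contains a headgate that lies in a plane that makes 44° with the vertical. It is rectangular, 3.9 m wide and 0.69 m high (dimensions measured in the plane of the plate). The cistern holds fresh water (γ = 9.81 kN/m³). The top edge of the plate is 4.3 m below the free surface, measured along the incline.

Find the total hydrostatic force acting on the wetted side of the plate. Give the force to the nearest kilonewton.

F ≈ 88 kN

γ = 9.81 kN/m³.
The plate makes 44° with the vertical, i.e. θ = 90° − 44° = 46° to the horizontal. Measuring y along the incline from the free-surface line, vertical depth h = y·sinθ with sinθ = 0.719340.
The centroid lies 0.69/2 = 0.345 m below the top edge, so y_c = 4.3 + 0.345 = 4.645 m and h_c = 4.645 × 0.719340 = 3.34133 m.
A = 3.9 × 0.69 = 2.691 m².
Resultant F = γ·h_c·A = 9.81 × 3.34133 × 2.691 = 88.2068 kN.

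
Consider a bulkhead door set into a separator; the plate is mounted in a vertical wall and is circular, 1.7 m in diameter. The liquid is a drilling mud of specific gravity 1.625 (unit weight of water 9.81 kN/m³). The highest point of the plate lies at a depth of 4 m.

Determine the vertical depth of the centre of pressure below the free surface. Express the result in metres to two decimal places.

h_p = 4.89 m

γ = 1.625 × 9.81 = 15.94125 kN/m³.
The centroid is at the centre, 0.85 m below the top of the plate, so the centroid depth is h_c = 4 + 0.85 = 4.85 m.
A = π(0.85)² = 2.2698 m².
Resultant F = γ·h_c·A = 15.94125 × 4.85 × 2.2698 = 175.49 kN.
I_c = πr⁴/4 = π × 0.85⁴/4 = 0.409983 m⁴.
Centre of pressure: y_p = y_c + I_c/(y_c·A) = 4.85 + 0.409983/(4.85 × 2.2698) = 4.85 + 0.0372423 = 4.88724 m along the plane.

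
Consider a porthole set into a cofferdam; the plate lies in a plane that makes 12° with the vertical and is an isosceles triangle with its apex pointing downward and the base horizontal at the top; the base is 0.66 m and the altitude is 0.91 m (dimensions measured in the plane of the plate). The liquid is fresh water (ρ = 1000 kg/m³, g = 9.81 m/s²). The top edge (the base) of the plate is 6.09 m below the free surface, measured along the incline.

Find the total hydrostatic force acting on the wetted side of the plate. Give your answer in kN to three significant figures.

F ≈ 18.4 kN

γ = ρg = 1000 × 9.81 = 9810 N/m³ = 9.81 kN/m³.
The plate makes 12° with the vertical, i.e. θ = 90° − 12° = 78° to the horizontal. Measuring y along the incline from the free-surface line, vertical depth h = y·sinθ with sinθ = 0.978148.
With the apex down, the centroid sits h/3 = 0.91/3 = 0.303333 m below the base (the top edge), so y_c = 6.09 + 0.303333 = 6.39333 m and h_c = 6.39333 × 0.978148 = 6.25362 m.
A = ½ × 0.66 × 0.91 = 0.3003 m².
Resultant F = γ·h_c·A = 9.81 × 6.25362 × 0.3003 = 18.4228 kN.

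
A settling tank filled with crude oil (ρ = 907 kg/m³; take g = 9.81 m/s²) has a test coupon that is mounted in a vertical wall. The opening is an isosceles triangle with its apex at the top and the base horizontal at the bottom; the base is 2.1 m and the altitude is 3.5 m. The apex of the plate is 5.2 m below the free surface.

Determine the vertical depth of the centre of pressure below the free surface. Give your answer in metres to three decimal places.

h_p = 7.624 m

γ = ρg = 907 × 9.81 / 1000 = 8.89767 kN/m³.
With the apex up, the centroid sits 2h/3 = 2 × 3.5/3 = 2.33333 m below the apex, so the centroid depth is h_c = 5.2 + 2.33333 = 7.53333 m.
A = ½ × 2.1 × 3.5 = 3.675 m².
Resultant F = γ·h_c·A = 8.89767 × 7.53333 × 3.675 = 246.332 kN.
I_c = b·h³/36 = 2.1 × 3.5³/36 = 2.50104 m⁴.
Centre of pressure: y_p = y_c + I_c/(y_c·A) = 7.53333 + 2.50104/(7.53333 × 3.675) = 7.53333 + 0.0903392 = 7.62367 m along the plane.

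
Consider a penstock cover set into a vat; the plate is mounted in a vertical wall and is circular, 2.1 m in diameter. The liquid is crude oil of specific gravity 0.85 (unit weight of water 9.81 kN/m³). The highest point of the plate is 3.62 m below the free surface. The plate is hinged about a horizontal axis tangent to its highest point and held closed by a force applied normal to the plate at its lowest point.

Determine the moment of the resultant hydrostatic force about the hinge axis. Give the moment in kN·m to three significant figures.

M ≈ 150 kN·m

γ = 0.85 × 9.81 = 8.3385 kN/m³.
The centroid is at the centre, 1.05 m below the top of the plate, so the centroid depth is h_c = 3.62 + 1.05 = 4.67 m.
A = π(1.05)² = 3.46361 m².
Resultant F = γ·h_c·A = 8.3385 × 4.67 × 3.46361 = 134.876 kN.
I_c = πr⁴/4 = π × 1.05⁴/4 = 0.954656 m⁴.
Centre of pressure: y_p = y_c + I_c/(y_c·A) = 4.67 + 0.954656/(4.67 × 3.46361) = 4.67 + 0.0590202 = 4.72902 m along the plane.
The resultant acts 1.05 + 0.0590202 = 1.10902 m (along the plate) below the hinge at the top edge, so the moment about the hinge is M = F × 1.10902 = 134.876 × 1.10902 = 149.58 kN·m.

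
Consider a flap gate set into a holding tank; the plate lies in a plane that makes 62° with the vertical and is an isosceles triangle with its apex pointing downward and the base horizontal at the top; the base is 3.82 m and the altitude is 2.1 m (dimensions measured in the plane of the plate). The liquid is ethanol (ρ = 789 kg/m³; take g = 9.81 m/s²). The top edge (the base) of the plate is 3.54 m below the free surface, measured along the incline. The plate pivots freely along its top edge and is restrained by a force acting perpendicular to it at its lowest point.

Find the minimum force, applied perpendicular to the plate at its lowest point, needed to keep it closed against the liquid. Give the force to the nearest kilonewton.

P ≈ 22 kN

γ = ρg = 789 × 9.81 / 1000 = 7.74009 kN/m³.
The plate makes 62° with the vertical, i.e. θ = 90° − 62° = 28° to the horizontal. Measuring y along the incline from the free-surface line, vertical depth h = y·sinθ with sinθ = 0.469472.
With the apex down, the centroid sits h/3 = 2.1/3 = 0.7 m below the base (the top edge), so y_c = 3.54 + 0.7 = 4.24 m and h_c = 4.24 × 0.469472 = 1.99056 m.
A = ½ × 3.82 × 2.1 = 4.011 m².
Resultant F = γ·h_c·A = 7.74009 × 1.99056 × 4.011 = 61.7979 kN.
I_c = b·h³/36 = 3.82 × 2.1³/36 = 0.982695 m⁴.
Centre of pressure: y_p = y_c + I_c/(y_c·A) = 4.24 + 0.982695/(4.24 × 4.011) = 4.24 + 0.057783 = 4.29778 m along the plane.
The resultant acts 0.7 + 0.057783 = 0.757783 m (along the plate) below the hinge at the top edge, so the moment about the hinge is M = F × 0.757783 = 61.7979 × 0.757783 = 46.8294 kN·m.
A normal force at the bottom, 2.1 m from the hinge, must supply this moment: P = 46.8294/2.1 = 22.2997 kN.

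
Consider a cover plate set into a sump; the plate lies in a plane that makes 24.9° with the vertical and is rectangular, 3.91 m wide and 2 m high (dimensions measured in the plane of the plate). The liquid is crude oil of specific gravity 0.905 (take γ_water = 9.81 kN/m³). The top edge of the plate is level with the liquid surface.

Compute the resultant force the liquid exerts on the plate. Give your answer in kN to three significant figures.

F ≈ 63.0 kN

γ = 0.905 × 9.81 = 8.87805 kN/m³.
The plate makes 24.9° with the vertical, i.e. θ = 90° − 24.9° = 65.1° to the horizontal. Measuring y along the incline from the free-surface line, vertical depth h = y·sinθ with sinθ = 0.907044.
The centroid lies 2/2 = 1 m below the top edge, so y_c = 1 m and h_c = 1 × 0.907044 = 0.907044 m.
A = 3.91 × 2 = 7.82 m².
Resultant F = γ·h_c·A = 8.87805 × 0.907044 × 7.82 = 62.9728 kN.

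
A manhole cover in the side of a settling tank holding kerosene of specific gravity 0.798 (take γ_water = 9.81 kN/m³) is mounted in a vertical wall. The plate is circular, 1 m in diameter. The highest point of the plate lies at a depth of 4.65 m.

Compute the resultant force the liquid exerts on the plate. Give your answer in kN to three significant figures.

γ = 0.798 × 9.81 = 7.82838 kN/m³.
The centroid is at the centre, 0.5 m below the top of the plate, so the centroid depth is h_c = 4.65 + 0.5 = 5.15 m.
A = π(0.5)² = 0.785398 m².
Resultant F = γ·h_c·A = 7.82838 × 5.15 × 0.785398 = 31.6642 kN.

F ≈ 31.7 kN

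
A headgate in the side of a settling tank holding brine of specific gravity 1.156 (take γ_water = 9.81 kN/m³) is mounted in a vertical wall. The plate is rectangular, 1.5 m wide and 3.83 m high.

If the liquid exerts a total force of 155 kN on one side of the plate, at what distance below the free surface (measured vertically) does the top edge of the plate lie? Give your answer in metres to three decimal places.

γ = 1.156 × 9.81 = 11.34036 kN/m³.
A = 1.5 × 3.83 = 5.745 m².
From F = γ·h_c·A, the centroid depth is h_c = 155/(11.34036 × 5.745) = 2.37911 m.
The centroid lies 3.83/2 = 1.915 m below the top edge, so the top edge sits at h_top = 2.37911 − 1.915 = 0.46411 m below the surface.

d_top ≈ 0.464 m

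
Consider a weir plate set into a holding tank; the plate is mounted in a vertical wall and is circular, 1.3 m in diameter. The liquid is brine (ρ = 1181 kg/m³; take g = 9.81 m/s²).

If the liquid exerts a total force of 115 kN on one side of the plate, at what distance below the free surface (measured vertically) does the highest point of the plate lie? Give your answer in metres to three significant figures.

γ = ρg = 1181 × 9.81 / 1000 = 11.58561 kN/m³.
A = π(0.65)² = 1.32732 m².
From F = γ·h_c·A, the centroid depth is h_c = 115/(11.58561 × 1.32732) = 7.47831 m.
The centroid is at the centre, 0.65 m below the top of the plate, so the highest point sits at h_top = 7.47831 − 0.65 = 6.82831 m below the surface.

d_top ≈ 6.83 m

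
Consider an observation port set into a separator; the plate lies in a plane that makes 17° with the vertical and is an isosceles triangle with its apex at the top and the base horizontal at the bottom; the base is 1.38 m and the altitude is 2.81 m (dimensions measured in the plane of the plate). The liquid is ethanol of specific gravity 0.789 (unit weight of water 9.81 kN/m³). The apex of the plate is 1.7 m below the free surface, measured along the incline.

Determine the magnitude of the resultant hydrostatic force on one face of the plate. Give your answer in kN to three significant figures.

γ = 0.789 × 9.81 = 7.74009 kN/m³.
The plate makes 17° with the vertical, i.e. θ = 90° − 17° = 73° to the horizontal. Measuring y along the incline from the free-surface line, vertical depth h = y·sinθ with sinθ = 0.956305.
With the apex up, the centroid sits 2h/3 = 2 × 2.81/3 = 1.87333 m below the apex, so y_c = 1.7 + 1.87333 = 3.57333 m and h_c = 3.57333 × 0.956305 = 3.41719 m.
A = ½ × 1.38 × 2.81 = 1.9389 m².
Resultant F = γ·h_c·A = 7.74009 × 3.41719 × 1.9389 = 51.2827 kN.

F ≈ 51.3 kN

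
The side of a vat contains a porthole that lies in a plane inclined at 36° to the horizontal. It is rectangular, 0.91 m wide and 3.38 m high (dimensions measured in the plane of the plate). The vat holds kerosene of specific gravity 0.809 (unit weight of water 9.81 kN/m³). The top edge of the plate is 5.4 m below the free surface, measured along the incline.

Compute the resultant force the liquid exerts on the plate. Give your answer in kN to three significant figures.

γ = 0.809 × 9.81 = 7.93629 kN/m³.
Let θ = 36° be the plate's angle to the horizontal; measure y along the incline from where the plane meets the free surface. Vertical depth h = y·sinθ with sinθ = 0.587785.
The centroid lies 3.38/2 = 1.69 m below the top edge, so y_c = 5.4 + 1.69 = 7.09 m and h_c = 7.09 × 0.587785 = 4.1674 m.
A = 0.91 × 3.38 = 3.0758 m².
Resultant F = γ·h_c·A = 7.93629 × 4.1674 × 3.0758 = 101.728 kN.

F ≈ 102 kN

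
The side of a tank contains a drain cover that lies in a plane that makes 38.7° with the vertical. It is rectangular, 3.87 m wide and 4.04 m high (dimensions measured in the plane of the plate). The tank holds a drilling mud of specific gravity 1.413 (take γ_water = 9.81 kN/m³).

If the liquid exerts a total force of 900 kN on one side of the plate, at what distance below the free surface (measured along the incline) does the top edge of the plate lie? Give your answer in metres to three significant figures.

γ = 1.413 × 9.81 = 13.86153 kN/m³.
A = 3.87 × 4.04 = 15.6348 m².
From F = γ·h_c·A, the centroid depth is h_c = 900/(13.86153 × 15.6348) = 4.15278 m.
The plate makes 38.7° with the vertical, i.e. θ = 90° − 38.7° = 51.3° to the horizontal. Measuring y along the incline from the free-surface line, vertical depth h = y·sinθ with sinθ = 0.780430.
Along the incline, y_c = h_c/sinθ = 4.15278/0.780430 = 5.32114 m.
The centroid lies 4.04/2 = 2.02 m below the top edge, so the top edge sits at y_top = 5.32114 − 2.02 = 3.30114 m along the incline.

y_top ≈ 3.30 m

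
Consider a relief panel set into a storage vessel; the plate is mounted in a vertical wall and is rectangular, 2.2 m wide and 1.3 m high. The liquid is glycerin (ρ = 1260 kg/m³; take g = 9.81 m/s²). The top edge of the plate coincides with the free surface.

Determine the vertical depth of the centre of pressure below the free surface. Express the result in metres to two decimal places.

γ = ρg = 1260 × 9.81 / 1000 = 12.3606 kN/m³.
The centroid lies 1.3/2 = 0.65 m below the top edge, so the centroid depth is h_c = 0.65 m.
A = 2.2 × 1.3 = 2.86 m².
Resultant F = γ·h_c·A = 12.3606 × 0.65 × 2.86 = 22.9784 kN.
I_c = b·h³/12 = 2.2 × 1.3³/12 = 0.402783 m⁴.
Centre of pressure: y_p = y_c + I_c/(y_c·A) = 0.65 + 0.402783/(0.65 × 2.86) = 0.65 + 0.216666 = 0.866666 m along the plane.

h_p = 0.87 m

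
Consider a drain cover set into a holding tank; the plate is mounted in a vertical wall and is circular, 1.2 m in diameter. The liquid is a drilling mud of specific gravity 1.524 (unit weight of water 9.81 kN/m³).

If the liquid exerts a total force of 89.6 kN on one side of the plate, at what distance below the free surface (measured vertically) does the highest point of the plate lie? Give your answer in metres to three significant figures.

γ = 1.524 × 9.81 = 14.95044 kN/m³.
A = π(0.6)² = 1.13097 m².
From F = γ·h_c·A, the centroid depth is h_c = 89.6/(14.95044 × 1.13097) = 5.29911 m.
The centroid is at the centre, 0.6 m below the top of the plate, so the highest point sits at h_top = 5.29911 − 0.6 = 4.69911 m below the surface.

d_top ≈ 4.70 m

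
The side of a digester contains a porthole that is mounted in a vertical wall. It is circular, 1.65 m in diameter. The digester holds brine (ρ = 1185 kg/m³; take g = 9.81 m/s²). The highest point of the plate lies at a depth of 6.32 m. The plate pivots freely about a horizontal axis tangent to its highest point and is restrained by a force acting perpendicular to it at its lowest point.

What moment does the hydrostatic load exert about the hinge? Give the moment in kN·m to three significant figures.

M ≈ 151 kN·m

γ = ρg = 1185 × 9.81 / 1000 = 11.62485 kN/m³.
The centroid is at the centre, 0.825 m below the top of the plate, so the centroid depth is h_c = 6.32 + 0.825 = 7.145 m.
A = π(0.825)² = 2.13825 m².
Resultant F = γ·h_c·A = 11.62485 × 7.145 × 2.13825 = 177.602 kN.
I_c = πr⁴/4 = π × 0.825⁴/4 = 0.363836 m⁴.
Centre of pressure: y_p = y_c + I_c/(y_c·A) = 7.145 + 0.363836/(7.145 × 2.13825) = 7.145 + 0.0238147 = 7.16881 m along the plane.
The resultant acts 0.825 + 0.0238147 = 0.848815 m (along the plate) below the hinge at the top edge, so the moment about the hinge is M = F × 0.848815 = 177.602 × 0.848815 = 150.751 kN·m.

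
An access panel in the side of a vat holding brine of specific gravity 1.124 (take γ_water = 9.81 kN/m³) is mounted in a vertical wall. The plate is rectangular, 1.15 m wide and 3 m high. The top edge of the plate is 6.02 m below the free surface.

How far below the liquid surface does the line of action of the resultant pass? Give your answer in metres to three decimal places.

h_p = 7.620 m

γ = 1.124 × 9.81 = 11.02644 kN/m³.
The centroid lies 3/2 = 1.5 m below the top edge, so the centroid depth is h_c = 6.02 + 1.5 = 7.52 m.
A = 1.15 × 3 = 3.45 m².
Resultant F = γ·h_c·A = 11.02644 × 7.52 × 3.45 = 286.07 kN.
I_c = b·h³/12 = 1.15 × 3³/12 = 2.5875 m⁴.
Centre of pressure: y_p = y_c + I_c/(y_c·A) = 7.52 + 2.5875/(7.52 × 3.45) = 7.52 + 0.099734 = 7.61973 m along the plane.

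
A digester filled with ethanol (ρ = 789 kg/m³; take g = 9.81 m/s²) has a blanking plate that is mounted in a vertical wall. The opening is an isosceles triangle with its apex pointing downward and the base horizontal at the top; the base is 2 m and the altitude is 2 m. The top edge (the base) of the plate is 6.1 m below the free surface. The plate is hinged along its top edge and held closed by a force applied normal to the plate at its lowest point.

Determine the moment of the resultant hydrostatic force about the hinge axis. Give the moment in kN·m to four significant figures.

γ = ρg = 789 × 9.81 / 1000 = 7.74009 kN/m³.
With the apex down, the centroid sits h/3 = 2/3 = 0.666667 m below the base (the top edge), so the centroid depth is h_c = 6.1 + 0.666667 = 6.76667 m.
A = ½ × 2 × 2 = 2 m².
Resultant F = γ·h_c·A = 7.74009 × 6.76667 × 2 = 104.749 kN.
I_c = b·h³/36 = 2 × 2³/36 = 0.444444 m⁴.
Centre of pressure: y_p = y_c + I_c/(y_c·A) = 6.76667 + 0.444444/(6.76667 × 2) = 6.76667 + 0.0328407 = 6.79951 m along the plane.
The resultant acts 0.666667 + 0.0328407 = 0.699508 m (along the plate) below the hinge at the top edge, so the moment about the hinge is M = F × 0.699508 = 104.749 × 0.699508 = 73.2728 kN·m.

M ≈ 73.27 kN·m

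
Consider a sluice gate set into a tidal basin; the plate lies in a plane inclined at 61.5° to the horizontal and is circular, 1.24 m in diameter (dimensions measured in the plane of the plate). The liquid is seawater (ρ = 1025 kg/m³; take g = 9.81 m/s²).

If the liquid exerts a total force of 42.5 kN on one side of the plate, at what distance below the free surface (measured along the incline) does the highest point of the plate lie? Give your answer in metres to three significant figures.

γ = ρg = 1025 × 9.81 / 1000 = 10.05525 kN/m³.
A = π(0.62)² = 1.20763 m².
From F = γ·h_c·A, the centroid depth is h_c = 42.5/(10.05525 × 1.20763) = 3.49995 m.
Let θ = 61.5° be the plate's angle to the horizontal; measure y along the incline from where the plane meets the free surface. Vertical depth h = y·sinθ with sinθ = 0.878817.
Along the incline, y_c = h_c/sinθ = 3.49995/0.878817 = 3.98257 m.
The centroid is at the centre, 0.62 m below the top of the plate, so the highest point sits at y_top = 3.98257 − 0.62 = 3.36257 m along the incline.

y_top ≈ 3.36 m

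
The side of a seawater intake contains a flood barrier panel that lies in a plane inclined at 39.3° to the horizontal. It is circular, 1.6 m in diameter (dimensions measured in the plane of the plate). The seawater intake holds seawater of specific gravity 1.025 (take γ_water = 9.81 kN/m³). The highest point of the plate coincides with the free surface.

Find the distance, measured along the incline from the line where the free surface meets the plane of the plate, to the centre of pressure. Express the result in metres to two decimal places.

γ = 1.025 × 9.81 = 10.05525 kN/m³.
Let θ = 39.3° be the plate's angle to the horizontal; measure y along the incline from where the plane meets the free surface. Vertical depth h = y·sinθ with sinθ = 0.633381.
The centroid is at the centre, 0.8 m below the top of the plate, so y_c = 0.8 m and h_c = 0.8 × 0.633381 = 0.506705 m.
A = π(0.8)² = 2.01062 m².
Resultant F = γ·h_c·A = 10.05525 × 0.506705 × 2.01062 = 10.2442 kN.
I_c = πr⁴/4 = π × 0.8⁴/4 = 0.321699 m⁴.
Centre of pressure: y_p = y_c + I_c/(y_c·A) = 0.8 + 0.321699/(0.8 × 2.01062) = 0.8 + 0.2 = 1 m along the plane.

y_p = 1.00 m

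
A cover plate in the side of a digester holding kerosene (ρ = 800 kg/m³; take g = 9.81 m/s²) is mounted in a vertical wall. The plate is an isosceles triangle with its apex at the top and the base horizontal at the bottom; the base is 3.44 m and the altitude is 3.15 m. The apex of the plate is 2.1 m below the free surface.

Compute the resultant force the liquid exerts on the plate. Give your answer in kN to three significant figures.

F ≈ 179 kN

γ = ρg = 800 × 9.81 / 1000 = 7.848 kN/m³.
With the apex up, the centroid sits 2h/3 = 2 × 3.15/3 = 2.1 m below the apex, so the centroid depth is h_c = 2.1 + 2.1 = 4.2 m.
A = ½ × 3.44 × 3.15 = 5.418 m².
Resultant F = γ·h_c·A = 7.848 × 4.2 × 5.418 = 178.586 kN.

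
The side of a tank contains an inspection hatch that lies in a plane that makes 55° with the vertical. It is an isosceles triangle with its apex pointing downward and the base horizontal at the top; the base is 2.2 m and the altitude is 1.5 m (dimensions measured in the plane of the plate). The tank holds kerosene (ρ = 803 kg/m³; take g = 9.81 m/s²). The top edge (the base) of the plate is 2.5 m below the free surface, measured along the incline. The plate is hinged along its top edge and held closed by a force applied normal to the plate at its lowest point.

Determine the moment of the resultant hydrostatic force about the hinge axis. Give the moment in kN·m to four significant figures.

γ = ρg = 803 × 9.81 / 1000 = 7.87743 kN/m³.
The plate makes 55° with the vertical, i.e. θ = 90° − 55° = 35° to the horizontal. Measuring y along the incline from the free-surface line, vertical depth h = y·sinθ with sinθ = 0.573576.
With the apex down, the centroid sits h/3 = 1.5/3 = 0.5 m below the base (the top edge), so y_c = 2.5 + 0.5 = 3 m and h_c = 3 × 0.573576 = 1.72073 m.
A = ½ × 2.2 × 1.5 = 1.65 m².
Resultant F = γ·h_c·A = 7.87743 × 1.72073 × 1.65 = 22.3656 kN.
I_c = b·h³/36 = 2.2 × 1.5³/36 = 0.20625 m⁴.
Centre of pressure: y_p = y_c + I_c/(y_c·A) = 3 + 0.20625/(3 × 1.65) = 3 + 0.0416667 = 3.04167 m along the plane.
The resultant acts 0.5 + 0.0416667 = 0.541667 m (along the plate) below the hinge at the top edge, so the moment about the hinge is M = F × 0.541667 = 22.3656 × 0.541667 = 12.1147 kN·m.

M ≈ 12.11 kN·m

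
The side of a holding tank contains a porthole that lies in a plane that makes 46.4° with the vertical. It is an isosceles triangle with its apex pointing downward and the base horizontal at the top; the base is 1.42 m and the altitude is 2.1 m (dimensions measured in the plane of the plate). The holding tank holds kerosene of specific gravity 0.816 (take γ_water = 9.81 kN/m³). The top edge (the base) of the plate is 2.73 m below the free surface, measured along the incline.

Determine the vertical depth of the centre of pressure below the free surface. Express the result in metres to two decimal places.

γ = 0.816 × 9.81 = 8.00496 kN/m³.
The plate makes 46.4° with the vertical, i.e. θ = 90° − 46.4° = 43.6° to the horizontal. Measuring y along the incline from the free-surface line, vertical depth h = y·sinθ with sinθ = 0.689620.
With the apex down, the centroid sits h/3 = 2.1/3 = 0.7 m below the base (the top edge), so y_c = 2.73 + 0.7 = 3.43 m and h_c = 3.43 × 0.689620 = 2.3654 m.
A = ½ × 1.42 × 2.1 = 1.491 m².
Resultant F = γ·h_c·A = 8.00496 × 2.3654 × 1.491 = 28.232 kN.
I_c = b·h³/36 = 1.42 × 2.1³/36 = 0.365295 m⁴.
Centre of pressure: y_p = y_c + I_c/(y_c·A) = 3.43 + 0.365295/(3.43 × 1.491) = 3.43 + 0.0714286 = 3.50143 m along the plane.
Vertically, h_p = y_p·sinθ = 3.50143 × 0.689620 = 2.41466 m.

h_p = 2.41 m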